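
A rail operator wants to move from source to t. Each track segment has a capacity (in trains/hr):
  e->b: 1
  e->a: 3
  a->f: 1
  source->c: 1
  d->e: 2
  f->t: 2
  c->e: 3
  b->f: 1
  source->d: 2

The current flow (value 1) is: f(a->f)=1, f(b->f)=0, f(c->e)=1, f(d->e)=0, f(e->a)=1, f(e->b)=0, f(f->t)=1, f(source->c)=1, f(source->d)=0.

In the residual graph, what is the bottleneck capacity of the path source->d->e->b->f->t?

Residual capacities along the path: source->d: 2, d->e: 2, e->b: 1, b->f: 1, f->t: 1.
Minimum is 1.

1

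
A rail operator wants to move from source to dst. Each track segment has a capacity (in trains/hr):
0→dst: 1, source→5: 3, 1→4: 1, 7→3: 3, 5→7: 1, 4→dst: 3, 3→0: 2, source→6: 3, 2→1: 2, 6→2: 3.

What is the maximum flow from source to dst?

2

Augment source→6→2→1→4→dst: bottleneck 1. Total 1.
Augment source→5→7→3→0→dst: bottleneck 1. Total 2.
No augmenting path remains in the residual graph.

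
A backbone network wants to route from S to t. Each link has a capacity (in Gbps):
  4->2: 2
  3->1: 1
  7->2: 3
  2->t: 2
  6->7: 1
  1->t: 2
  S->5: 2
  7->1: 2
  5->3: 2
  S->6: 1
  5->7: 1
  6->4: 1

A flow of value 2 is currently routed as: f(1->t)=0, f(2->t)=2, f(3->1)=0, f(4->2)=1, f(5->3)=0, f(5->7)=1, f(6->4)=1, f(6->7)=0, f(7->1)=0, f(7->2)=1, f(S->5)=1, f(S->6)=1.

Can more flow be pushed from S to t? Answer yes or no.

Yes

Residual path S->5->3->1->t has bottleneck 1 > 0.
Pushing 1 along it raises the flow to 3, so the given flow is not maximum.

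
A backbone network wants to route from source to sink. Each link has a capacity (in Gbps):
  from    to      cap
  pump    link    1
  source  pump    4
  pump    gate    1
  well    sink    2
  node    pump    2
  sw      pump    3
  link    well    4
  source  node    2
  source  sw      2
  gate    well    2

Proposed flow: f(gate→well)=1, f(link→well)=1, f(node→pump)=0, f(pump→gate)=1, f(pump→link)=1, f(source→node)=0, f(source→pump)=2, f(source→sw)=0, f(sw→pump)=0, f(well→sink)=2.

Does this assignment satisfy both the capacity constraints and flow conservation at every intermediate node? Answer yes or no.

Yes

Every edge has 0 ≤ f(e) ≤ cap(e).
At each intermediate node, inflow equals outflow.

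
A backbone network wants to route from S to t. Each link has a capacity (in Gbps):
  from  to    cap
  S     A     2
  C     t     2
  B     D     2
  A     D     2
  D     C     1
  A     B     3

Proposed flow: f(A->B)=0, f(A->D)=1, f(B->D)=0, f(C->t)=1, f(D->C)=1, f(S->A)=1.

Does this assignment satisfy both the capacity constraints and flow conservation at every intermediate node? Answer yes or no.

Every edge has 0 ≤ f(e) ≤ cap(e).
At each intermediate node, inflow equals outflow.

Yes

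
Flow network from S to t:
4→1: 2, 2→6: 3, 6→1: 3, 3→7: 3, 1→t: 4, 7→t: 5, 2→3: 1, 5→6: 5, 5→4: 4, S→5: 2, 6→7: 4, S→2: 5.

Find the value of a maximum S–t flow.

Augment S→5→4→1→t: bottleneck 2. Total 2.
Augment S→2→6→1→t: bottleneck 2. Total 4.
Augment S→2→6→7→t: bottleneck 1. Total 5.
Augment S→2→3→7→t: bottleneck 1. Total 6.
No augmenting path remains in the residual graph.

6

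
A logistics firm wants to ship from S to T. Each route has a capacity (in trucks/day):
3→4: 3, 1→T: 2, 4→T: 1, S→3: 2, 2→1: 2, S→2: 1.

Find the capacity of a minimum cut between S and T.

Max flow = 2 (via 2 augmenting paths).
In the residual at optimum, the set reachable from S is {3, 4, S}.
Cut edges: S→2 (cap 1), 4→T (cap 1). Sum = 2.

2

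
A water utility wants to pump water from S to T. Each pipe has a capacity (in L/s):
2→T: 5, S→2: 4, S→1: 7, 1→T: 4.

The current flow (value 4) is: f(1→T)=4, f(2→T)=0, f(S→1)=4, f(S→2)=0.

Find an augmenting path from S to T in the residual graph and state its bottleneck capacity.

Residual along S→2→T: S→2: 4, 2→T: 5.
Bottleneck = min = 4.

S→2→T, bottleneck 4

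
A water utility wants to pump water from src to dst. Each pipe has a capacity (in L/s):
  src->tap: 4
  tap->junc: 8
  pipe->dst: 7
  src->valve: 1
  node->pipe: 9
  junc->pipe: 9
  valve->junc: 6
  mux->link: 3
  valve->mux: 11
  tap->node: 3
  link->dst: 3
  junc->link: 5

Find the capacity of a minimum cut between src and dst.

Max flow = 5 (via 3 augmenting paths).
In the residual at optimum, the set reachable from src is {src}.
Cut edges: src->tap (cap 4), src->valve (cap 1). Sum = 5.

5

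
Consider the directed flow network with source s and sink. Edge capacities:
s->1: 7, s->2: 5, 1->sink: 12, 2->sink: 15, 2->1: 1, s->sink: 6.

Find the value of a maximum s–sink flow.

18

Augment s->sink: bottleneck 6. Total 6.
Augment s->2->sink: bottleneck 5. Total 11.
Augment s->1->sink: bottleneck 7. Total 18.
No augmenting path remains in the residual graph.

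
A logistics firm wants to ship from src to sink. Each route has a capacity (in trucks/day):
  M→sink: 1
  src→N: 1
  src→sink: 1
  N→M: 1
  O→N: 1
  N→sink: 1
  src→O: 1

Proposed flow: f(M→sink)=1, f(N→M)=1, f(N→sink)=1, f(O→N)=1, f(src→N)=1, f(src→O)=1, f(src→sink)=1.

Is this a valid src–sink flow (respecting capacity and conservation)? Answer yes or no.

Every edge has 0 ≤ f(e) ≤ cap(e).
At each intermediate node, inflow equals outflow.

Yes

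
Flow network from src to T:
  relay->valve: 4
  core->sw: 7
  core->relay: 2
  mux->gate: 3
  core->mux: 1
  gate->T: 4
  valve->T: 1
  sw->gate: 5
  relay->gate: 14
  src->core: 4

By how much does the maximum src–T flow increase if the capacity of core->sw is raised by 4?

Original max flow = 4.
Edge core->sw does not cross the min cut (source side {src}), so extra capacity there cannot help.
New max flow = 4. Increase = 0.

0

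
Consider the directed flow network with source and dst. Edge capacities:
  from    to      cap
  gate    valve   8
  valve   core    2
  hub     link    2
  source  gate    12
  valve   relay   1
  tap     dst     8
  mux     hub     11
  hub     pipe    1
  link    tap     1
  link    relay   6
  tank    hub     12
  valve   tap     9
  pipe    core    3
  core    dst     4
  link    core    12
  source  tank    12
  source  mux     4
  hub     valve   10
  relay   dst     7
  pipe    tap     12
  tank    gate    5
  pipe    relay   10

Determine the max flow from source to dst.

Augment source→gate→valve→tap→dst: bottleneck 8. Total 8.
Augment source→mux→hub→link→relay→dst: bottleneck 2. Total 10.
Augment source→mux→hub→valve→relay→dst: bottleneck 1. Total 11.
Augment source→mux→hub→valve→core→dst: bottleneck 1. Total 12.
Augment source→tank→hub→valve→core→dst: bottleneck 1. Total 13.
Augment source→tank→hub→pipe→core→dst: bottleneck 1. Total 14.
No augmenting path remains in the residual graph.

14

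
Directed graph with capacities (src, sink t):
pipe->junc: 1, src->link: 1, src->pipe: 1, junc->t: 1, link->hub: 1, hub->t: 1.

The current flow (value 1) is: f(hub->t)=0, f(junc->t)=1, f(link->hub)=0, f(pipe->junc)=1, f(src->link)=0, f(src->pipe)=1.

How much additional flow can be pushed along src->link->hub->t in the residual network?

Residual capacities along the path: src->link: 1, link->hub: 1, hub->t: 1.
Minimum is 1.

1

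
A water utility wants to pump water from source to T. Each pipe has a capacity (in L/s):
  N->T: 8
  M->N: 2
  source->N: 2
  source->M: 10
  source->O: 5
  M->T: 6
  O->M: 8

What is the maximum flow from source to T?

Augment source->M->T: bottleneck 6. Total 6.
Augment source->N->T: bottleneck 2. Total 8.
Augment source->M->N->T: bottleneck 2. Total 10.
No augmenting path remains in the residual graph.

10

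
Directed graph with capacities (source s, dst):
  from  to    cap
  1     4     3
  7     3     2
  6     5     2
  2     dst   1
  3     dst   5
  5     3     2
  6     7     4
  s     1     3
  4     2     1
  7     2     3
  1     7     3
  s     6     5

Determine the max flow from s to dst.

Augment s->6->5->3->dst: bottleneck 2. Total 2.
Augment s->6->7->3->dst: bottleneck 2. Total 4.
Augment s->6->7->2->dst: bottleneck 1. Total 5.
No augmenting path remains in the residual graph.

5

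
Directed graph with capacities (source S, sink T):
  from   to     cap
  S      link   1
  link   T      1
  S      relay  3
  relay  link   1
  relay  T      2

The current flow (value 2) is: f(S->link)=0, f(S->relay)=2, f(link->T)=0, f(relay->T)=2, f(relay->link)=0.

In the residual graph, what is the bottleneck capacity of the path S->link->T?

1

Residual capacities along the path: S->link: 1, link->T: 1.
Minimum is 1.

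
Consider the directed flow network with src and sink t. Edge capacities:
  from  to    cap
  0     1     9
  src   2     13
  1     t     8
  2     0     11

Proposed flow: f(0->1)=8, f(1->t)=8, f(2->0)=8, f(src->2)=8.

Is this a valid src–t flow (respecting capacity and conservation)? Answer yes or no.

Every edge has 0 ≤ f(e) ≤ cap(e).
At each intermediate node, inflow equals outflow.

Yes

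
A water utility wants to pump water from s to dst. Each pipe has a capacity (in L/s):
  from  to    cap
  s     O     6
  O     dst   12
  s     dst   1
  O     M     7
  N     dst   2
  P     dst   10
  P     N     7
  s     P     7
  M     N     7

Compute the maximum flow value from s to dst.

Augment s->dst: bottleneck 1. Total 1.
Augment s->P->dst: bottleneck 7. Total 8.
Augment s->O->dst: bottleneck 6. Total 14.
No augmenting path remains in the residual graph.

14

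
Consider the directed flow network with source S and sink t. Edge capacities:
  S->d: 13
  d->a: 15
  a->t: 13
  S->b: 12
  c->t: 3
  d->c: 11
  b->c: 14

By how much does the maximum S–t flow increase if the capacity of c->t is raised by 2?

2

Original max flow = 16.
After raising cap(c->t), augmenting paths through that edge carry 2 more units.
New max flow = 18. Increase = 2.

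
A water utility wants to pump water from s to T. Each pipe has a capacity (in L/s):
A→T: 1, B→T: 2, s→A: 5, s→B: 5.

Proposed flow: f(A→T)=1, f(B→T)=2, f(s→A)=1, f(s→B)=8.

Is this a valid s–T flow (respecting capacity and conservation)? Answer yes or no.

Capacity violated on s→B: flow 8 > capacity 5.

No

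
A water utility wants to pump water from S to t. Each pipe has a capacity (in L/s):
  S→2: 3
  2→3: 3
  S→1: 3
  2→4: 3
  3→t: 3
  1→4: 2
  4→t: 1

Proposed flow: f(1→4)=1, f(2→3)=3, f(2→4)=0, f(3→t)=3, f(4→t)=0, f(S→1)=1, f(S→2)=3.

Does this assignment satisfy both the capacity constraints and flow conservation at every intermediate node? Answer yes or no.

No

Conservation fails at 4: inflow 1 ≠ outflow 0.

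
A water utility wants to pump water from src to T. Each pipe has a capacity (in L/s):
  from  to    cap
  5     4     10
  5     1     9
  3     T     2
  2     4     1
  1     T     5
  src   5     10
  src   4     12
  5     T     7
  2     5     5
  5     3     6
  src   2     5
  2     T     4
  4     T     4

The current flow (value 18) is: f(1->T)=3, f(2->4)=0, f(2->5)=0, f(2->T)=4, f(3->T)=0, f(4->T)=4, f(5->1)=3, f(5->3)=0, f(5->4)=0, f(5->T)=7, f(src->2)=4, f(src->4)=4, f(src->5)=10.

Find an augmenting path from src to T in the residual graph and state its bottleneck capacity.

Residual along src->2->5->1->T: src->2: 1, 2->5: 5, 5->1: 6, 1->T: 2.
Bottleneck = min = 1.

src->2->5->1->T, bottleneck 1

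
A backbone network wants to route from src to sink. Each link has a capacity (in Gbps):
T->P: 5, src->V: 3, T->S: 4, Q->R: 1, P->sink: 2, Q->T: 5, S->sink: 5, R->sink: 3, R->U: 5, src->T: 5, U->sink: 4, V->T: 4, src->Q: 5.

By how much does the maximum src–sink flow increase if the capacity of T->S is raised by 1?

Original max flow = 7.
After raising cap(T->S), augmenting paths through that edge carry 1 more unit.
New max flow = 8. Increase = 1.

1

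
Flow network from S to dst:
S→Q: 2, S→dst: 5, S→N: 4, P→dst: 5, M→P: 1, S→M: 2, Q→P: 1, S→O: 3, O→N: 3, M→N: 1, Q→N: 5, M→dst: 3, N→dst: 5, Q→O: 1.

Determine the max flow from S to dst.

Augment S→dst: bottleneck 5. Total 5.
Augment S→M→dst: bottleneck 2. Total 7.
Augment S→N→dst: bottleneck 4. Total 11.
Augment S→Q→N→dst: bottleneck 1. Total 12.
Augment S→Q→P→dst: bottleneck 1. Total 13.
No augmenting path remains in the residual graph.

13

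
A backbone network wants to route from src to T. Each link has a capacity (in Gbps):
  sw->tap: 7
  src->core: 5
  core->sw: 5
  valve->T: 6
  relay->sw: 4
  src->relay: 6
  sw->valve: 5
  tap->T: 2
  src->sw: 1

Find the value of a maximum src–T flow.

7

Augment src->sw->valve->T: bottleneck 1. Total 1.
Augment src->core->sw->valve->T: bottleneck 4. Total 5.
Augment src->core->sw->tap->T: bottleneck 1. Total 6.
Augment src->relay->sw->tap->T: bottleneck 1. Total 7.
No augmenting path remains in the residual graph.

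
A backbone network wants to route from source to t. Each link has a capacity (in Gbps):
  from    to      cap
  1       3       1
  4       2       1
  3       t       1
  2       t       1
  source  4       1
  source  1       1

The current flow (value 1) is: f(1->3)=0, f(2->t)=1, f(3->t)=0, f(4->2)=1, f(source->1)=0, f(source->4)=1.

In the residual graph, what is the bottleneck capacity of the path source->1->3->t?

Residual capacities along the path: source->1: 1, 1->3: 1, 3->t: 1.
Minimum is 1.

1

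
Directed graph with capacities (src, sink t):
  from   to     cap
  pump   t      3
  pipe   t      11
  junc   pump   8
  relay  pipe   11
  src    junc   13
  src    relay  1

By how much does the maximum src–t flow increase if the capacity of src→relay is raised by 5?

5

Original max flow = 4.
After raising cap(src→relay), augmenting paths through that edge carry 5 more units.
New max flow = 9. Increase = 5.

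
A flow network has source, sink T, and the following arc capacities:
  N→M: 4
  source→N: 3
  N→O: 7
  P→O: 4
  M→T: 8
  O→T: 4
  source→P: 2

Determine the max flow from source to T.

Augment source→P→O→T: bottleneck 2. Total 2.
Augment source→N→O→T: bottleneck 2. Total 4.
Augment source→N→M→T: bottleneck 1. Total 5.
No augmenting path remains in the residual graph.

5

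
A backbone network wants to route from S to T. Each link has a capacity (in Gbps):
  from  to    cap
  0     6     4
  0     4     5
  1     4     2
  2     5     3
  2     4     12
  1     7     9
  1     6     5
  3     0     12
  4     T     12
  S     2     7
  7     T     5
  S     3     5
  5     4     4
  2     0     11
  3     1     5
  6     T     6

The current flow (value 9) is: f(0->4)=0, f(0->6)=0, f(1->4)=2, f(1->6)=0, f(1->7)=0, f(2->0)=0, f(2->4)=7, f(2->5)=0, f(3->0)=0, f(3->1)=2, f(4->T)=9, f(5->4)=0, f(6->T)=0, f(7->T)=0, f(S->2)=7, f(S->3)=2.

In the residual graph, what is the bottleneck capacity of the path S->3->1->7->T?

3

Residual capacities along the path: S->3: 3, 3->1: 3, 1->7: 9, 7->T: 5.
Minimum is 3.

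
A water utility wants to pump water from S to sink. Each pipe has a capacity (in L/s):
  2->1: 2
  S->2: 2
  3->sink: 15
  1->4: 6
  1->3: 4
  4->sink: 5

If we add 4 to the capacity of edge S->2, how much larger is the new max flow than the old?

0

Original max flow = 2.
Even with extra capacity on S->2, another cut of capacity 2 remains binding.
New max flow = 2. Increase = 0.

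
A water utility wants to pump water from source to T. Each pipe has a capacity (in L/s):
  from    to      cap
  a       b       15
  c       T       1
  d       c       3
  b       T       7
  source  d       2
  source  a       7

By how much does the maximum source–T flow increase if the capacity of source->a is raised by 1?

0

Original max flow = 8.
Even with extra capacity on source->a, another cut of capacity 8 remains binding.
New max flow = 8. Increase = 0.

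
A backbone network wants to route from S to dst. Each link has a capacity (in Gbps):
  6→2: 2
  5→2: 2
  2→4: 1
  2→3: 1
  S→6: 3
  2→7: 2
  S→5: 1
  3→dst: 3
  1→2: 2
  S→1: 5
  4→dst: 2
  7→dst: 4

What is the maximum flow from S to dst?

4

Augment S→5→2→4→dst: bottleneck 1. Total 1.
Augment S→6→2→7→dst: bottleneck 2. Total 3.
Augment S→1→2→3→dst: bottleneck 1. Total 4.
No augmenting path remains in the residual graph.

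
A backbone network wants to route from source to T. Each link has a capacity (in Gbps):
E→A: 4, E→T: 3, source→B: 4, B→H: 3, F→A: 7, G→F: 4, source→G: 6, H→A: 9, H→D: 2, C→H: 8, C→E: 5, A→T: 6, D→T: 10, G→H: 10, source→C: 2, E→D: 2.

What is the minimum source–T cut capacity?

10

Max flow = 10 (via 3 augmenting paths).
In the residual at optimum, the set reachable from source is {A, B, F, G, H, source}.
Cut edges: source→C (cap 2), H→D (cap 2), A→T (cap 6). Sum = 10.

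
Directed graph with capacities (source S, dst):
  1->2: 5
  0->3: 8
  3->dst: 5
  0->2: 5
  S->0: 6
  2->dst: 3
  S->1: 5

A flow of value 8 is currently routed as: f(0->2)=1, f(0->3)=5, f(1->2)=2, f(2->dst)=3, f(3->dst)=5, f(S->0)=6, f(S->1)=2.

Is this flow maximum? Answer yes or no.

Yes

Residual reachable from S: {0, 1, 2, 3, S}; dst is not reachable.
Saturated cut: 3->dst, 2->dst with total capacity 8 = current flow value. Flow is maximum.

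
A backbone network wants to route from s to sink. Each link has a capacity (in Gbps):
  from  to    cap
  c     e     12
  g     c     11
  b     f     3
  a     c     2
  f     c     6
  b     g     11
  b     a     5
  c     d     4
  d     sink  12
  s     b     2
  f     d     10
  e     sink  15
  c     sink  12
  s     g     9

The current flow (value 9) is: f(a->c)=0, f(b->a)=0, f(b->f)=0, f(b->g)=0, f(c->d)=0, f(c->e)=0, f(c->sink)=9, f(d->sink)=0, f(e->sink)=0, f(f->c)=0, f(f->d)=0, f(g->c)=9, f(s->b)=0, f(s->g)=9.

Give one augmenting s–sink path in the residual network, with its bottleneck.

Residual along s->b->f->c->sink: s->b: 2, b->f: 3, f->c: 6, c->sink: 3.
Bottleneck = min = 2.

s->b->f->c->sink, bottleneck 2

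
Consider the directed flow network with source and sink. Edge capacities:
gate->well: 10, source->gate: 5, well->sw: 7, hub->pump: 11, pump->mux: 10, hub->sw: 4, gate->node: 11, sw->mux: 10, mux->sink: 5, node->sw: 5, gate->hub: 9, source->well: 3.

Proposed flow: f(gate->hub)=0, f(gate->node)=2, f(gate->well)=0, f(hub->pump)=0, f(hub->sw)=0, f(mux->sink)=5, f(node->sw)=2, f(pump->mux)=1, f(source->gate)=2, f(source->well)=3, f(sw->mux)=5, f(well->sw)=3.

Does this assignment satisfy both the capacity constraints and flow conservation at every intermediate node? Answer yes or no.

No

Conservation fails at pump: inflow 0 ≠ outflow 1.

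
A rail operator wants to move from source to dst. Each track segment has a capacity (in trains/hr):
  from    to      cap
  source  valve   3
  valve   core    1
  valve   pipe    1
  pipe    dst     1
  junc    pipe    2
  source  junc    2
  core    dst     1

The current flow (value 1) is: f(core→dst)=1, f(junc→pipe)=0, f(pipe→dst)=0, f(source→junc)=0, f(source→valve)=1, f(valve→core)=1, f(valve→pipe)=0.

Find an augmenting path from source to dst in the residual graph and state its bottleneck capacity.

Residual along source→valve→pipe→dst: source→valve: 2, valve→pipe: 1, pipe→dst: 1.
Bottleneck = min = 1.

source→valve→pipe→dst, bottleneck 1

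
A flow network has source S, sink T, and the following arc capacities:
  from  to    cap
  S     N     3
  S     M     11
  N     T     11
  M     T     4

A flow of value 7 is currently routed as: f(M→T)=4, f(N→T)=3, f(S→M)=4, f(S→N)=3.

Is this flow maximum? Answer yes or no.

Yes

Residual reachable from S: {M, S}; T is not reachable.
Saturated cut: S→N, M→T with total capacity 7 = current flow value. Flow is maximum.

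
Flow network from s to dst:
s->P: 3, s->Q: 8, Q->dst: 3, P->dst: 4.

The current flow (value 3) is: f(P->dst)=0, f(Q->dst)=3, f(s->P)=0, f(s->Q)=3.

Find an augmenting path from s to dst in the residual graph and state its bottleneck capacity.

Residual along s->P->dst: s->P: 3, P->dst: 4.
Bottleneck = min = 3.

s->P->dst, bottleneck 3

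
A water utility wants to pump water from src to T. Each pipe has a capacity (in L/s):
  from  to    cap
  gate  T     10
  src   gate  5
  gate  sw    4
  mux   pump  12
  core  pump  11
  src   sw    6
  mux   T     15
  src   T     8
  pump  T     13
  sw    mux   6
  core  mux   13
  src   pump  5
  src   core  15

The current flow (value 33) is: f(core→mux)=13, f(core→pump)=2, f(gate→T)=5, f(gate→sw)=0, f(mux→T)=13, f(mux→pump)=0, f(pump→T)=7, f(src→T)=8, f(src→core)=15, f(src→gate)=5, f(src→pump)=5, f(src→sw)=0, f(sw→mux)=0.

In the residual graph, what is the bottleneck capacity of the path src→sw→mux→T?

2

Residual capacities along the path: src→sw: 6, sw→mux: 6, mux→T: 2.
Minimum is 2.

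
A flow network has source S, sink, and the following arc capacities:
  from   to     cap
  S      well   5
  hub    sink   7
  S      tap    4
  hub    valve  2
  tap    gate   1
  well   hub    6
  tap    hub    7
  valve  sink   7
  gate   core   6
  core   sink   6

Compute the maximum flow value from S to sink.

9

Augment S->tap->hub->sink: bottleneck 4. Total 4.
Augment S->well->hub->sink: bottleneck 3. Total 7.
Augment S->well->hub->valve->sink: bottleneck 2. Total 9.
No augmenting path remains in the residual graph.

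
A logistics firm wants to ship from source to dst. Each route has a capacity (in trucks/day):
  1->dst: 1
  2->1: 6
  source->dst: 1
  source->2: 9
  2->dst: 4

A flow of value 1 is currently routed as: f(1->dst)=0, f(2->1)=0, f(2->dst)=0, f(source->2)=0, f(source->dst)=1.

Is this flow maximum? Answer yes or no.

No

Residual path source->2->dst has bottleneck 4 > 0.
Pushing 4 along it raises the flow to 5, so the given flow is not maximum.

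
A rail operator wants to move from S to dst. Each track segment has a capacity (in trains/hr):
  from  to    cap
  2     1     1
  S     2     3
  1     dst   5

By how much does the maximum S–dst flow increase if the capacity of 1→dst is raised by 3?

0

Original max flow = 1.
Edge 1→dst does not cross the min cut (source side {2, S}), so extra capacity there cannot help.
New max flow = 1. Increase = 0.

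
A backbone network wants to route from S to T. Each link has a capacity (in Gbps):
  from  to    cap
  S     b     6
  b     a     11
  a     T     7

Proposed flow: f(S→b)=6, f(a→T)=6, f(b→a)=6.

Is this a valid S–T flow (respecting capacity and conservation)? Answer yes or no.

Every edge has 0 ≤ f(e) ≤ cap(e).
At each intermediate node, inflow equals outflow.

Yes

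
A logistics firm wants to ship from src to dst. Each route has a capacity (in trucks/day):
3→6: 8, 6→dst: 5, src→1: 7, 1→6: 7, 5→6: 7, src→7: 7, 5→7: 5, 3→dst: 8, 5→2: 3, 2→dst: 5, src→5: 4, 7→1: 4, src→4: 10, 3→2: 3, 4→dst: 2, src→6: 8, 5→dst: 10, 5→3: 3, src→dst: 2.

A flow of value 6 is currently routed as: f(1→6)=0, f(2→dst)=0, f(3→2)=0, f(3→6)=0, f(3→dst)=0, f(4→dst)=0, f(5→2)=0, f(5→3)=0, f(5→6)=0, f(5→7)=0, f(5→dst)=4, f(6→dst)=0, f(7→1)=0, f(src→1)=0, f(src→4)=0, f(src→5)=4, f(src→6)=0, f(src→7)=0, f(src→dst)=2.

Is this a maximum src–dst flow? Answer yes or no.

No

Residual path src→4→dst has bottleneck 2 > 0.
Pushing 2 along it raises the flow to 8, so the given flow is not maximum.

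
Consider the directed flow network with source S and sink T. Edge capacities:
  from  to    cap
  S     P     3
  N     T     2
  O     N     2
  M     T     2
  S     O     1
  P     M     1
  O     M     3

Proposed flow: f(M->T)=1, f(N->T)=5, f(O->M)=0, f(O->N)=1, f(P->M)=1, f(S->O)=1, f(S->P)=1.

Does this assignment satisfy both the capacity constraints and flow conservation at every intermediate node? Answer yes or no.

Capacity violated on N->T: flow 5 > capacity 2.

No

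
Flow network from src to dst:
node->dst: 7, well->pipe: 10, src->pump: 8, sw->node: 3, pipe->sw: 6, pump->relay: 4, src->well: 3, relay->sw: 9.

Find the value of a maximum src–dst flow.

3

Augment src->well->pipe->sw->node->dst: bottleneck 3. Total 3.
No augmenting path remains in the residual graph.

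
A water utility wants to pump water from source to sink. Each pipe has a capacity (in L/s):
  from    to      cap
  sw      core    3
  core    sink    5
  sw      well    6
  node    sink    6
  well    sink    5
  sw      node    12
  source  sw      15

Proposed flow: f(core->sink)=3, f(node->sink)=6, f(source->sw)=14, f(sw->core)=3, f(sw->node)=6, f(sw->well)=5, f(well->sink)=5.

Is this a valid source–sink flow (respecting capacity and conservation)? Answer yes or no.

Every edge has 0 ≤ f(e) ≤ cap(e).
At each intermediate node, inflow equals outflow.

Yes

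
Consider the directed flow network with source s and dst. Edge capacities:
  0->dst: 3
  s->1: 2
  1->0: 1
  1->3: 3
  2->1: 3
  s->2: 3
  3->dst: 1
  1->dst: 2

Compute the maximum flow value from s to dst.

Augment s->1->dst: bottleneck 2. Total 2.
Augment s->2->1->3->dst: bottleneck 1. Total 3.
Augment s->2->1->0->dst: bottleneck 1. Total 4.
No augmenting path remains in the residual graph.

4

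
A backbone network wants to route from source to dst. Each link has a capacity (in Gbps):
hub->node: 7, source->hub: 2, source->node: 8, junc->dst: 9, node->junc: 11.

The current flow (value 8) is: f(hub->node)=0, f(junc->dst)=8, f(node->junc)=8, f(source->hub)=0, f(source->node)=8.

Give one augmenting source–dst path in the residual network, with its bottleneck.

source->hub->node->junc->dst, bottleneck 1

Residual along source->hub->node->junc->dst: source->hub: 2, hub->node: 7, node->junc: 3, junc->dst: 1.
Bottleneck = min = 1.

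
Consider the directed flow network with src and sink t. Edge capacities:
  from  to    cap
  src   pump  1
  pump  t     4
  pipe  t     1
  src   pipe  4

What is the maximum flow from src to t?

2

Augment src→pump→t: bottleneck 1. Total 1.
Augment src→pipe→t: bottleneck 1. Total 2.
No augmenting path remains in the residual graph.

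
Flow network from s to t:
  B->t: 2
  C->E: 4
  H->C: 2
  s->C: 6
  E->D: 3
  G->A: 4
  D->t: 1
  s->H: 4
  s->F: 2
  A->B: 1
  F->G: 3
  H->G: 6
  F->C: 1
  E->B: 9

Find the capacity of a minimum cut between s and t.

Max flow = 3 (via 2 augmenting paths).
In the residual at optimum, the set reachable from s is {A, B, C, D, E, F, G, H, s}.
Cut edges: D->t (cap 1), B->t (cap 2). Sum = 3.

3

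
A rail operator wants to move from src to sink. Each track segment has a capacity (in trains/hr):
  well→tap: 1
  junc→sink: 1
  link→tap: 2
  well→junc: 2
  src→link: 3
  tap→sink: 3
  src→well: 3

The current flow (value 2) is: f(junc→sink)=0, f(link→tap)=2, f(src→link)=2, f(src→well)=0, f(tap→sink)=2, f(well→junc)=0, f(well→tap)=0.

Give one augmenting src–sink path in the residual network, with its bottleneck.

src→well→tap→sink, bottleneck 1

Residual along src→well→tap→sink: src→well: 3, well→tap: 1, tap→sink: 1.
Bottleneck = min = 1.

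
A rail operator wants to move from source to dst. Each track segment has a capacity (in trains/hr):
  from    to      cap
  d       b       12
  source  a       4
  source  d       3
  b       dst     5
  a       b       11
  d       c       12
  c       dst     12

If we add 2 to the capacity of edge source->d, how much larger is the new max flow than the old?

2

Original max flow = 7.
After raising cap(source->d), augmenting paths through that edge carry 2 more units.
New max flow = 9. Increase = 2.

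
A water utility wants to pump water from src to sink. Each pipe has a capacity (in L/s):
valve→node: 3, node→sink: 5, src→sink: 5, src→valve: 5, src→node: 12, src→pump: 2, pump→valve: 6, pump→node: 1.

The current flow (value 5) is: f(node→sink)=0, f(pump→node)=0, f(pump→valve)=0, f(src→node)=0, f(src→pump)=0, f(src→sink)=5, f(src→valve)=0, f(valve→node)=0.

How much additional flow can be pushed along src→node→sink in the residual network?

Residual capacities along the path: src→node: 12, node→sink: 5.
Minimum is 5.

5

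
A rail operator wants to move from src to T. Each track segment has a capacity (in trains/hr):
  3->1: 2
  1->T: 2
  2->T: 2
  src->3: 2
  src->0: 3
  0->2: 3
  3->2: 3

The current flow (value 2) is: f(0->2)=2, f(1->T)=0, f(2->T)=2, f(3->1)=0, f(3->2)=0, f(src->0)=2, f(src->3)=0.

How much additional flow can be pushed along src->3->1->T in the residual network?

2

Residual capacities along the path: src->3: 2, 3->1: 2, 1->T: 2.
Minimum is 2.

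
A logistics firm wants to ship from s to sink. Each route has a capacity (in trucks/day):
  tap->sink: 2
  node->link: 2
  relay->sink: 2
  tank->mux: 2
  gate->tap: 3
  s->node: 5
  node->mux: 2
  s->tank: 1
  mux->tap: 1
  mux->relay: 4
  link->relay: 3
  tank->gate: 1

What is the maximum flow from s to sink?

Augment s->node->link->relay->sink: bottleneck 2. Total 2.
Augment s->node->mux->tap->sink: bottleneck 1. Total 3.
Augment s->tank->gate->tap->sink: bottleneck 1. Total 4.
No augmenting path remains in the residual graph.

4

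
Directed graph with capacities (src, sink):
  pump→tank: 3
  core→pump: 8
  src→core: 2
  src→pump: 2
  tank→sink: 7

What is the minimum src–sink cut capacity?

3

Max flow = 3 (via 2 augmenting paths).
In the residual at optimum, the set reachable from src is {core, pump, src}.
Cut edges: pump→tank (cap 3). Sum = 3.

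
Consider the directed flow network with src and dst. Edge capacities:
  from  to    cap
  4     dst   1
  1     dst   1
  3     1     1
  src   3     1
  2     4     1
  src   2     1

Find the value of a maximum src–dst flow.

Augment src→3→1→dst: bottleneck 1. Total 1.
Augment src→2→4→dst: bottleneck 1. Total 2.
No augmenting path remains in the residual graph.

2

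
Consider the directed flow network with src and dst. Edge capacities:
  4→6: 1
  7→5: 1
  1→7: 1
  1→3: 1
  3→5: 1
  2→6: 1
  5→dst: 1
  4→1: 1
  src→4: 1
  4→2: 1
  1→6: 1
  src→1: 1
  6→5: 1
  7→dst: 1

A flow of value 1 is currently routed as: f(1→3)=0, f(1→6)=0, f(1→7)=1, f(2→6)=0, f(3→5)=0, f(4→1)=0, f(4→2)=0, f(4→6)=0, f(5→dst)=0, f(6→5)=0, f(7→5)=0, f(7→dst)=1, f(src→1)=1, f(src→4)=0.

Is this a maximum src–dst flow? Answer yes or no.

No

Residual path src→4→6→5→dst has bottleneck 1 > 0.
Pushing 1 along it raises the flow to 2, so the given flow is not maximum.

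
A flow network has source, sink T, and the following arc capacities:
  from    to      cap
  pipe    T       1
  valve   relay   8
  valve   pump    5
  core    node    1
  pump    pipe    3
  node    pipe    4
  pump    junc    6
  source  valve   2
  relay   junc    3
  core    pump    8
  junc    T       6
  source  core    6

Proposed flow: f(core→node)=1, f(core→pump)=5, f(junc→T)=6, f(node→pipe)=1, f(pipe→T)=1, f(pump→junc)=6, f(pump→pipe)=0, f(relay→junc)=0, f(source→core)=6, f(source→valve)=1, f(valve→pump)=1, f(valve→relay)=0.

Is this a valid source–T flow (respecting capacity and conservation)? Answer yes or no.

Yes

Every edge has 0 ≤ f(e) ≤ cap(e).
At each intermediate node, inflow equals outflow.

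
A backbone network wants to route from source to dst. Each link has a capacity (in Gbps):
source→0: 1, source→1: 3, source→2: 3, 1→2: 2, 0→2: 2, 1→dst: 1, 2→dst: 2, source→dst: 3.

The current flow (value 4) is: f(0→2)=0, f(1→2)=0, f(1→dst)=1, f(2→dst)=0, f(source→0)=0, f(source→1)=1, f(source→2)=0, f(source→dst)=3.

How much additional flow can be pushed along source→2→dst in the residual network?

2

Residual capacities along the path: source→2: 3, 2→dst: 2.
Minimum is 2.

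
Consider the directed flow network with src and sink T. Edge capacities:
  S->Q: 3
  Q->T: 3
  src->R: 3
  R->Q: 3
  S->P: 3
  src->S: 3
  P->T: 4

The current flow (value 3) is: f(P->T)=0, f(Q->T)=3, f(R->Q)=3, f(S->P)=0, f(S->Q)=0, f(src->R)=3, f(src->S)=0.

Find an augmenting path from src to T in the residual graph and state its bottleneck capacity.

Residual along src->S->P->T: src->S: 3, S->P: 3, P->T: 4.
Bottleneck = min = 3.

src->S->P->T, bottleneck 3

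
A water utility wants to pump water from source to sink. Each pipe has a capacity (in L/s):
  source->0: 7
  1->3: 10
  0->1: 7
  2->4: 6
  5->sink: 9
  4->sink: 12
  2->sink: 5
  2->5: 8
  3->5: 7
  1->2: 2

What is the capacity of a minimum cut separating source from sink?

Max flow = 7 (via 2 augmenting paths).
In the residual at optimum, the set reachable from source is {source}.
Cut edges: source->0 (cap 7). Sum = 7.

7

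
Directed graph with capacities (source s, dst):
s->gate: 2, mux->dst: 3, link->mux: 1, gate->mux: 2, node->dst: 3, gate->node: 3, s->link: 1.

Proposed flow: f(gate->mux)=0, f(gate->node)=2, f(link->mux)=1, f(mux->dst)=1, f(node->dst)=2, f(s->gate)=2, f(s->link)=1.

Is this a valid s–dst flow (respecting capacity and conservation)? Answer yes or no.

Yes

Every edge has 0 ≤ f(e) ≤ cap(e).
At each intermediate node, inflow equals outflow.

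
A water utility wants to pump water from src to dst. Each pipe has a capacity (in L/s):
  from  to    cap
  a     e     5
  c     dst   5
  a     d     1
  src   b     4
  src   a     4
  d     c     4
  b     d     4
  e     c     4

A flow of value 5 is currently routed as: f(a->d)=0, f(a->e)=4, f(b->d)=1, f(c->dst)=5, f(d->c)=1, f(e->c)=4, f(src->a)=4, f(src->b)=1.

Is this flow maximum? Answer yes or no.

Residual reachable from src: {a, b, c, d, e, src}; dst is not reachable.
Saturated cut: c->dst with total capacity 5 = current flow value. Flow is maximum.

Yes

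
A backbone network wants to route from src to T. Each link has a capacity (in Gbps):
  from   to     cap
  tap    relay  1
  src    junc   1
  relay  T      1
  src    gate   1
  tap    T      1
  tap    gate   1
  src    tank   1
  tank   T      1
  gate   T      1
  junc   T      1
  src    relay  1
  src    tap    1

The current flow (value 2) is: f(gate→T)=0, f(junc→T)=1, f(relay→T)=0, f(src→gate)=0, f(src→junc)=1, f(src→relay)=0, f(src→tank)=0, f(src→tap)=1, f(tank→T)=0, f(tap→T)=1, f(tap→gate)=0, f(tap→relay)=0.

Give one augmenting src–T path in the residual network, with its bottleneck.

Residual along src→tank→T: src→tank: 1, tank→T: 1.
Bottleneck = min = 1.

src→tank→T, bottleneck 1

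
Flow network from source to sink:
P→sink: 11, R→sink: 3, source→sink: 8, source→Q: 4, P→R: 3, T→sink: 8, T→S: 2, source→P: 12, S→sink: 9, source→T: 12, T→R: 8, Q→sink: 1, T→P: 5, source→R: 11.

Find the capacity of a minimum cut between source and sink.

33

Max flow = 33 (via 6 augmenting paths).
In the residual at optimum, the set reachable from source is {P, Q, R, T, source}.
Cut edges: source→sink (cap 8), T→S (cap 2), T→sink (cap 8), P→sink (cap 11), R→sink (cap 3), Q→sink (cap 1). Sum = 33.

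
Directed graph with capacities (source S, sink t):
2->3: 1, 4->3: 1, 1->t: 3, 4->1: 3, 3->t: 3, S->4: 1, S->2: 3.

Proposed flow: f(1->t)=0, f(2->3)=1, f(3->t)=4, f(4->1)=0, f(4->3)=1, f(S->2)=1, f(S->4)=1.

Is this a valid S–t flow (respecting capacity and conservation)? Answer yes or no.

No

Capacity violated on 3->t: flow 4 > capacity 3.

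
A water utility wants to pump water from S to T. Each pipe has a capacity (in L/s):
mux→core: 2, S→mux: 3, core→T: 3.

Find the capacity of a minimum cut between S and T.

2

Max flow = 2 (via 1 augmenting path).
In the residual at optimum, the set reachable from S is {S, mux}.
Cut edges: mux→core (cap 2). Sum = 2.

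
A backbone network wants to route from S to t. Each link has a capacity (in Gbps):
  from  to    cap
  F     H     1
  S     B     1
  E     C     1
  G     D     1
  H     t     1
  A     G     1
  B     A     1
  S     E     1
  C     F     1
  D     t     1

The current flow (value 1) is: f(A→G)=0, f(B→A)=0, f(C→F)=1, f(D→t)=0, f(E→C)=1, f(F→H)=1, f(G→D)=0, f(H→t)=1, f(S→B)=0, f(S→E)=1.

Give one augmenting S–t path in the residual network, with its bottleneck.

Residual along S→B→A→G→D→t: S→B: 1, B→A: 1, A→G: 1, G→D: 1, D→t: 1.
Bottleneck = min = 1.

S→B→A→G→D→t, bottleneck 1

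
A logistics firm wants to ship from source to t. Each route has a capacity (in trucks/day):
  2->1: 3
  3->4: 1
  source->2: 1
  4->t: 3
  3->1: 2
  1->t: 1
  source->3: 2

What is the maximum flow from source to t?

Augment source->2->1->t: bottleneck 1. Total 1.
Augment source->3->4->t: bottleneck 1. Total 2.
No augmenting path remains in the residual graph.

2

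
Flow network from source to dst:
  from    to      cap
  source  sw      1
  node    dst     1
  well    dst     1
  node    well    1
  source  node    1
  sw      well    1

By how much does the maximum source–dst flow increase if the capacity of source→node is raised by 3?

Original max flow = 2.
Even with extra capacity on source→node, another cut of capacity 2 remains binding.
New max flow = 2. Increase = 0.

0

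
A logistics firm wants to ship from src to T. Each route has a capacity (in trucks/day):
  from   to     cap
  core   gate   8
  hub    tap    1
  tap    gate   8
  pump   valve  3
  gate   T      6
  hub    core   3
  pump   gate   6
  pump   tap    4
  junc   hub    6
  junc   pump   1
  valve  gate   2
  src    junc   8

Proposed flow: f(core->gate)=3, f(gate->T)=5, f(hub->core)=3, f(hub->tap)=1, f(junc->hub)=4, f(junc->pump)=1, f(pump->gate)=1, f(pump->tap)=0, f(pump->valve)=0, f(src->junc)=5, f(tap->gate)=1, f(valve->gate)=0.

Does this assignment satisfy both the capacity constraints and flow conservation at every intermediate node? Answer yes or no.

Every edge has 0 ≤ f(e) ≤ cap(e).
At each intermediate node, inflow equals outflow.

Yes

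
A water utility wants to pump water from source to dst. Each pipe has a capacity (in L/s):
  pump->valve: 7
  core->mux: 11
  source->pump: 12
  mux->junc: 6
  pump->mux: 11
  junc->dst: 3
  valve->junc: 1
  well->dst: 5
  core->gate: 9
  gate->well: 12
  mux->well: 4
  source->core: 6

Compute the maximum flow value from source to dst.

8

Augment source->pump->valve->junc->dst: bottleneck 1. Total 1.
Augment source->pump->mux->junc->dst: bottleneck 2. Total 3.
Augment source->pump->mux->well->dst: bottleneck 4. Total 7.
Augment source->core->gate->well->dst: bottleneck 1. Total 8.
No augmenting path remains in the residual graph.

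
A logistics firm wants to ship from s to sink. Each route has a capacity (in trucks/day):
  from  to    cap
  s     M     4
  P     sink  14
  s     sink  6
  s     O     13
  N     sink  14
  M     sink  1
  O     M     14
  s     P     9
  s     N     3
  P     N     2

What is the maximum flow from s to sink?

19

Augment s→sink: bottleneck 6. Total 6.
Augment s→P→sink: bottleneck 9. Total 15.
Augment s→M→sink: bottleneck 1. Total 16.
Augment s→N→sink: bottleneck 3. Total 19.
No augmenting path remains in the residual graph.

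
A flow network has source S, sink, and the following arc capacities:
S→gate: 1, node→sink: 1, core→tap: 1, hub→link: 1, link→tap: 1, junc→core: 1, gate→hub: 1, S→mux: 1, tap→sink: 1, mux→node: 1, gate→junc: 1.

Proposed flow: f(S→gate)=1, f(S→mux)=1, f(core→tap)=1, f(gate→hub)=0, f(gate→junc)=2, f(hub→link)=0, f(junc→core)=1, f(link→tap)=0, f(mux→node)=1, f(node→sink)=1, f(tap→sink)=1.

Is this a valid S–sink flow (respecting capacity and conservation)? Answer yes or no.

No

Capacity violated on gate→junc: flow 2 > capacity 1.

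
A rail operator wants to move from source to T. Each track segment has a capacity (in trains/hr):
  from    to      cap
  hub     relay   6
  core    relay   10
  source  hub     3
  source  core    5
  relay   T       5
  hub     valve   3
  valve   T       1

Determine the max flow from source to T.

6

Augment source→hub→valve→T: bottleneck 1. Total 1.
Augment source→hub→relay→T: bottleneck 2. Total 3.
Augment source→core→relay→T: bottleneck 3. Total 6.
No augmenting path remains in the residual graph.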